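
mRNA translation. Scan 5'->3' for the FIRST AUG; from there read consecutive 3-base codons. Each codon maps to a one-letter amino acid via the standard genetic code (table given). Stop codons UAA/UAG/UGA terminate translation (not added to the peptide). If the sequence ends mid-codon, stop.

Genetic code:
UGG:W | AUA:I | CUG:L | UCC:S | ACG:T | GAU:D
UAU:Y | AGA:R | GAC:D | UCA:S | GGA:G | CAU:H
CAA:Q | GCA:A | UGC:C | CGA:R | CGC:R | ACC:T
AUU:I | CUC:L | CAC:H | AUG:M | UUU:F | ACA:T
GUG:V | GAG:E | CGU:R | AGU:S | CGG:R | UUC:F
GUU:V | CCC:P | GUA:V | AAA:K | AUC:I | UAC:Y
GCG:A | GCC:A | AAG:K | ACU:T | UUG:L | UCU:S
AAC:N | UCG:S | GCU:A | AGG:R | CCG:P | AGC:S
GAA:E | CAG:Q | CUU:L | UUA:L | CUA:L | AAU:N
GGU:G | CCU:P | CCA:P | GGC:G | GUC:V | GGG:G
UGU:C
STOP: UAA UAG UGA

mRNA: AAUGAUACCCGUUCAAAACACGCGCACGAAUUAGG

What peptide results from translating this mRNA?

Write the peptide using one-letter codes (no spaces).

start AUG at pos 1
pos 1: AUG -> M; peptide=M
pos 4: AUA -> I; peptide=MI
pos 7: CCC -> P; peptide=MIP
pos 10: GUU -> V; peptide=MIPV
pos 13: CAA -> Q; peptide=MIPVQ
pos 16: AAC -> N; peptide=MIPVQN
pos 19: ACG -> T; peptide=MIPVQNT
pos 22: CGC -> R; peptide=MIPVQNTR
pos 25: ACG -> T; peptide=MIPVQNTRT
pos 28: AAU -> N; peptide=MIPVQNTRTN
pos 31: UAG -> STOP

Answer: MIPVQNTRTN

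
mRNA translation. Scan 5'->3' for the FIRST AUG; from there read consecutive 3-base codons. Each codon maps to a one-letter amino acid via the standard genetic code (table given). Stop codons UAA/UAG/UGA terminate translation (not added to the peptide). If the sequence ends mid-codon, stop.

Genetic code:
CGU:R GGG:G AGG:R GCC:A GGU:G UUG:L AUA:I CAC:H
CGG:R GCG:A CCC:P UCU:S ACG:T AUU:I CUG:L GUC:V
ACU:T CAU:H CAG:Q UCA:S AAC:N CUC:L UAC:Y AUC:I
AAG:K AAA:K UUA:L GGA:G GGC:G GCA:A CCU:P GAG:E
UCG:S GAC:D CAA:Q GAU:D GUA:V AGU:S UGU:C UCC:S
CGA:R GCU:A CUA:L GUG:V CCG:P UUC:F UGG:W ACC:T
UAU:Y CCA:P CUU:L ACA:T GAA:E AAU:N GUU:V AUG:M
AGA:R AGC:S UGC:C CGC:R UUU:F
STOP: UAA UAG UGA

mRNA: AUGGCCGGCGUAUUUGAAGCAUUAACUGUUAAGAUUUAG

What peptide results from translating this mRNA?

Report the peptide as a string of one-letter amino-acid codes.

start AUG at pos 0
pos 0: AUG -> M; peptide=M
pos 3: GCC -> A; peptide=MA
pos 6: GGC -> G; peptide=MAG
pos 9: GUA -> V; peptide=MAGV
pos 12: UUU -> F; peptide=MAGVF
pos 15: GAA -> E; peptide=MAGVFE
pos 18: GCA -> A; peptide=MAGVFEA
pos 21: UUA -> L; peptide=MAGVFEAL
pos 24: ACU -> T; peptide=MAGVFEALT
pos 27: GUU -> V; peptide=MAGVFEALTV
pos 30: AAG -> K; peptide=MAGVFEALTVK
pos 33: AUU -> I; peptide=MAGVFEALTVKI
pos 36: UAG -> STOP

Answer: MAGVFEALTVKI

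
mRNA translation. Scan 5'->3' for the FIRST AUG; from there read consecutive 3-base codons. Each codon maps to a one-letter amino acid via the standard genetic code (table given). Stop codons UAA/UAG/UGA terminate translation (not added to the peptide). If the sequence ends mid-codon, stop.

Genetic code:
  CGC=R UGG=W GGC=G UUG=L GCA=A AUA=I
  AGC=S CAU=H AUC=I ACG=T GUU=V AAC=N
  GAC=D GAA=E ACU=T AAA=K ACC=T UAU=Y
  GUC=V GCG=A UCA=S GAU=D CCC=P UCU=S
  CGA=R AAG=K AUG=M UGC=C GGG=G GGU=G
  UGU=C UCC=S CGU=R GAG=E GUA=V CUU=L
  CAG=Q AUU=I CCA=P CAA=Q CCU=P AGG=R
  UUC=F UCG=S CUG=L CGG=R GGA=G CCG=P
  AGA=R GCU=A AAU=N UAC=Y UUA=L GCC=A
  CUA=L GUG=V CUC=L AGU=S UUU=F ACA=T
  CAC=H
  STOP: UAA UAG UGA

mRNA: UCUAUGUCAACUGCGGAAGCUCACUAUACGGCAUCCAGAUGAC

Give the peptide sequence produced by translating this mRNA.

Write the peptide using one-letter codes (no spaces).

Answer: MSTAEAHYTASR

Derivation:
start AUG at pos 3
pos 3: AUG -> M; peptide=M
pos 6: UCA -> S; peptide=MS
pos 9: ACU -> T; peptide=MST
pos 12: GCG -> A; peptide=MSTA
pos 15: GAA -> E; peptide=MSTAE
pos 18: GCU -> A; peptide=MSTAEA
pos 21: CAC -> H; peptide=MSTAEAH
pos 24: UAU -> Y; peptide=MSTAEAHY
pos 27: ACG -> T; peptide=MSTAEAHYT
pos 30: GCA -> A; peptide=MSTAEAHYTA
pos 33: UCC -> S; peptide=MSTAEAHYTAS
pos 36: AGA -> R; peptide=MSTAEAHYTASR
pos 39: UGA -> STOP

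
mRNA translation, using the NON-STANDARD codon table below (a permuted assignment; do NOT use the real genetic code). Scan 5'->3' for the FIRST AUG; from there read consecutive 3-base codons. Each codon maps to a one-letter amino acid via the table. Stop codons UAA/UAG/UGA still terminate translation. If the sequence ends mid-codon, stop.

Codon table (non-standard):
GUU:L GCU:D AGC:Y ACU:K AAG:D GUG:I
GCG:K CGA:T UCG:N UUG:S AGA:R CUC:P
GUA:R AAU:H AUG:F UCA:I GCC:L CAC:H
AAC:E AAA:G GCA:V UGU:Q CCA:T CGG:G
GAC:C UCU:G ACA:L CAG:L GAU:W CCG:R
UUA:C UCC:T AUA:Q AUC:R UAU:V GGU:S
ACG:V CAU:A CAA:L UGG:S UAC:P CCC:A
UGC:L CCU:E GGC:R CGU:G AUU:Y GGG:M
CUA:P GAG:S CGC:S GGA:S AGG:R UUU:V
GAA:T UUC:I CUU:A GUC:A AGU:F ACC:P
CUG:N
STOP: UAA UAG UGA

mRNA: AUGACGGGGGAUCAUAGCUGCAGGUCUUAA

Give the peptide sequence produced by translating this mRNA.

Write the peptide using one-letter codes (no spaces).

Answer: FVMWAYLRG

Derivation:
start AUG at pos 0
pos 0: AUG -> F; peptide=F
pos 3: ACG -> V; peptide=FV
pos 6: GGG -> M; peptide=FVM
pos 9: GAU -> W; peptide=FVMW
pos 12: CAU -> A; peptide=FVMWA
pos 15: AGC -> Y; peptide=FVMWAY
pos 18: UGC -> L; peptide=FVMWAYL
pos 21: AGG -> R; peptide=FVMWAYLR
pos 24: UCU -> G; peptide=FVMWAYLRG
pos 27: UAA -> STOP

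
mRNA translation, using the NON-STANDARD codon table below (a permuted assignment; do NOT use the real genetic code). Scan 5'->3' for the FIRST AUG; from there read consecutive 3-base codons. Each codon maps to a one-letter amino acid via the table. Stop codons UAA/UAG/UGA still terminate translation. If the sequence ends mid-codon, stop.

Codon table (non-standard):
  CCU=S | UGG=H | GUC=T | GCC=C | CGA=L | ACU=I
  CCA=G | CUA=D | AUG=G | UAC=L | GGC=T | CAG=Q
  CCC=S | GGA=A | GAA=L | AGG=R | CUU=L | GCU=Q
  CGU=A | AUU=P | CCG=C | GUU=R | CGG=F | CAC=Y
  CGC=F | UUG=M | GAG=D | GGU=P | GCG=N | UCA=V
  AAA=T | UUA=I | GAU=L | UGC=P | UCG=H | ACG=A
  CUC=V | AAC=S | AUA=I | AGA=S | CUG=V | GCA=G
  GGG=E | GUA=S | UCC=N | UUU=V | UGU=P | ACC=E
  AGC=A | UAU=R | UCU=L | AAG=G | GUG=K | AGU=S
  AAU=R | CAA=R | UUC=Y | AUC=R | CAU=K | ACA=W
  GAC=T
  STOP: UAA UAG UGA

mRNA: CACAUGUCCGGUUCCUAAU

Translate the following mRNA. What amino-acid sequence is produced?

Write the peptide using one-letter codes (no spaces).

start AUG at pos 3
pos 3: AUG -> G; peptide=G
pos 6: UCC -> N; peptide=GN
pos 9: GGU -> P; peptide=GNP
pos 12: UCC -> N; peptide=GNPN
pos 15: UAA -> STOP

Answer: GNPN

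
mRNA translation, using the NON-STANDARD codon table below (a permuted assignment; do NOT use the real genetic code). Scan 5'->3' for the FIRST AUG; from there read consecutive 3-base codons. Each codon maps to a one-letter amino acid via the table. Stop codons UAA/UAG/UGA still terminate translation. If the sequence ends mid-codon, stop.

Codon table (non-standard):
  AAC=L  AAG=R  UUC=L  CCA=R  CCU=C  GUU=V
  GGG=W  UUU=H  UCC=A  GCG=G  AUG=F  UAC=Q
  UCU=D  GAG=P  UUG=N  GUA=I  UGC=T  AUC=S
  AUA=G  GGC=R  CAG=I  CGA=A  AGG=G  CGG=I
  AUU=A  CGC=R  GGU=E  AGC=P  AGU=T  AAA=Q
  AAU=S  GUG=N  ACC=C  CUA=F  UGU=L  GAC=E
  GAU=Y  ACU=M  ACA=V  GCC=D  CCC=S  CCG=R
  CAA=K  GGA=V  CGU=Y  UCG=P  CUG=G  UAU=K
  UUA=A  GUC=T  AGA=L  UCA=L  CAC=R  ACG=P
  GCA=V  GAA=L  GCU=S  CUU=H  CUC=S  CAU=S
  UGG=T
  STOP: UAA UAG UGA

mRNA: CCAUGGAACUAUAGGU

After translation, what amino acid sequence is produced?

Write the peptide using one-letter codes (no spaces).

start AUG at pos 2
pos 2: AUG -> F; peptide=F
pos 5: GAA -> L; peptide=FL
pos 8: CUA -> F; peptide=FLF
pos 11: UAG -> STOP

Answer: FLF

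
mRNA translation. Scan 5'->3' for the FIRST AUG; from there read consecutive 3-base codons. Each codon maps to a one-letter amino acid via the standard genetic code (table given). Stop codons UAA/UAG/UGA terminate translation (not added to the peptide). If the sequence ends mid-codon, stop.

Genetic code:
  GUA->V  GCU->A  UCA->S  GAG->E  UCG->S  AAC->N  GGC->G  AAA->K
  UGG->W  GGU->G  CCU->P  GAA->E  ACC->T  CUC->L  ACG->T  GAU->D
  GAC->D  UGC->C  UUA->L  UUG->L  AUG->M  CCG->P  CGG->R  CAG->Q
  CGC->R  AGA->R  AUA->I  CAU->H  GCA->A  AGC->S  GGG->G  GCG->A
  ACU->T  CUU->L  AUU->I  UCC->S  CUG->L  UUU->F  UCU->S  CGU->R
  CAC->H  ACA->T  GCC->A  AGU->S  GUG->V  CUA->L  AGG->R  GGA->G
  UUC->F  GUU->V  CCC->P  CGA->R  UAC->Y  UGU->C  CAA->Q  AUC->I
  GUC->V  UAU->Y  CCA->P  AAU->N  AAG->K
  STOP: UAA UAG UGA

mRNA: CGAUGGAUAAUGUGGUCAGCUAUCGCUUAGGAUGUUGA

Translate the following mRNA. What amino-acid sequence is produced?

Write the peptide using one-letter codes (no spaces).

start AUG at pos 2
pos 2: AUG -> M; peptide=M
pos 5: GAU -> D; peptide=MD
pos 8: AAU -> N; peptide=MDN
pos 11: GUG -> V; peptide=MDNV
pos 14: GUC -> V; peptide=MDNVV
pos 17: AGC -> S; peptide=MDNVVS
pos 20: UAU -> Y; peptide=MDNVVSY
pos 23: CGC -> R; peptide=MDNVVSYR
pos 26: UUA -> L; peptide=MDNVVSYRL
pos 29: GGA -> G; peptide=MDNVVSYRLG
pos 32: UGU -> C; peptide=MDNVVSYRLGC
pos 35: UGA -> STOP

Answer: MDNVVSYRLGC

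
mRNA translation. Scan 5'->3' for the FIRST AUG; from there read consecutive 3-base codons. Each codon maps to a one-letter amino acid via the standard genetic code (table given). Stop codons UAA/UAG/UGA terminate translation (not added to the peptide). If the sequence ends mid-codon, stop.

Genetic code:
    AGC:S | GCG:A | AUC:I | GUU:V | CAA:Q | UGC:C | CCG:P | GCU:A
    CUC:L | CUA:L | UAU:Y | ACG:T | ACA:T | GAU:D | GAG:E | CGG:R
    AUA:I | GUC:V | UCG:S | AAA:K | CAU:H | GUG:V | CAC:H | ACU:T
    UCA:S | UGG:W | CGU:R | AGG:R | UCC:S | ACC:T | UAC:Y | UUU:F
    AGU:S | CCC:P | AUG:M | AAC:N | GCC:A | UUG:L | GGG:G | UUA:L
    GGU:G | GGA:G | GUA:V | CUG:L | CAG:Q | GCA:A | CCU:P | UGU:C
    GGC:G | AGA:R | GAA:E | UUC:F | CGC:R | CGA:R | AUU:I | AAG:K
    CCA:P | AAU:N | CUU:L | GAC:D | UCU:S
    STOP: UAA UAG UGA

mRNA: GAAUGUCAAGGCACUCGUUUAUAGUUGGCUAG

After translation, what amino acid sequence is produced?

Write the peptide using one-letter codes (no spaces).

start AUG at pos 2
pos 2: AUG -> M; peptide=M
pos 5: UCA -> S; peptide=MS
pos 8: AGG -> R; peptide=MSR
pos 11: CAC -> H; peptide=MSRH
pos 14: UCG -> S; peptide=MSRHS
pos 17: UUU -> F; peptide=MSRHSF
pos 20: AUA -> I; peptide=MSRHSFI
pos 23: GUU -> V; peptide=MSRHSFIV
pos 26: GGC -> G; peptide=MSRHSFIVG
pos 29: UAG -> STOP

Answer: MSRHSFIVG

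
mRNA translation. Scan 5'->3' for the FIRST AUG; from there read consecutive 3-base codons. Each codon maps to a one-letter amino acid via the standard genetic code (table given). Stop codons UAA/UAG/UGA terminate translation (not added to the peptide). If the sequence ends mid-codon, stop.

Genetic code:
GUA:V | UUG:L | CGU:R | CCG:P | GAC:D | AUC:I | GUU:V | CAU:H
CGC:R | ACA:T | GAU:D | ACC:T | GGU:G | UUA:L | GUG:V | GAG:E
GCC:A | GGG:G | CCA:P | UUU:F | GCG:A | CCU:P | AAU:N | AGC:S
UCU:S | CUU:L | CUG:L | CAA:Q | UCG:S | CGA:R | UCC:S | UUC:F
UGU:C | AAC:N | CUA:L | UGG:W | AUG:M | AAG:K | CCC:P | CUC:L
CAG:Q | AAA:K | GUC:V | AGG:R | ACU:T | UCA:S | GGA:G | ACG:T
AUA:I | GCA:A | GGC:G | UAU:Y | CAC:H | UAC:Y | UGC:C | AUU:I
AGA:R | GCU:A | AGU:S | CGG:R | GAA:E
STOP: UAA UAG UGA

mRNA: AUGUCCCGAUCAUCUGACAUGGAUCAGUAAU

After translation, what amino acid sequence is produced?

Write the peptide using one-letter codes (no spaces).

Answer: MSRSSDMDQ

Derivation:
start AUG at pos 0
pos 0: AUG -> M; peptide=M
pos 3: UCC -> S; peptide=MS
pos 6: CGA -> R; peptide=MSR
pos 9: UCA -> S; peptide=MSRS
pos 12: UCU -> S; peptide=MSRSS
pos 15: GAC -> D; peptide=MSRSSD
pos 18: AUG -> M; peptide=MSRSSDM
pos 21: GAU -> D; peptide=MSRSSDMD
pos 24: CAG -> Q; peptide=MSRSSDMDQ
pos 27: UAA -> STOP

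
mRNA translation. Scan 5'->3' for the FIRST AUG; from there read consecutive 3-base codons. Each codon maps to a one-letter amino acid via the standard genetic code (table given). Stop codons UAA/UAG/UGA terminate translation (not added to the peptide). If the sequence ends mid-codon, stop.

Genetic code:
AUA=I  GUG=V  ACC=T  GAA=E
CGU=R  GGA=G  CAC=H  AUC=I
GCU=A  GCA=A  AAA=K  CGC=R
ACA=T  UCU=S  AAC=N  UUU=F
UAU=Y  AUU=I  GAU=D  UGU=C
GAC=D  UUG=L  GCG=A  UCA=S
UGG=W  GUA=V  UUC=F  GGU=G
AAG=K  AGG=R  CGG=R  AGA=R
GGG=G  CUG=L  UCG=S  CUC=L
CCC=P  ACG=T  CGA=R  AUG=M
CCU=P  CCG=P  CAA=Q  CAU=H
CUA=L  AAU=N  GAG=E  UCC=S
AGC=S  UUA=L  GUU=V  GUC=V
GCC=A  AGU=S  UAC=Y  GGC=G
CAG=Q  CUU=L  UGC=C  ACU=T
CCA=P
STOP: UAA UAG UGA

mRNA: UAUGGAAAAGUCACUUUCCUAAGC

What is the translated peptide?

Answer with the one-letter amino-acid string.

start AUG at pos 1
pos 1: AUG -> M; peptide=M
pos 4: GAA -> E; peptide=ME
pos 7: AAG -> K; peptide=MEK
pos 10: UCA -> S; peptide=MEKS
pos 13: CUU -> L; peptide=MEKSL
pos 16: UCC -> S; peptide=MEKSLS
pos 19: UAA -> STOP

Answer: MEKSLS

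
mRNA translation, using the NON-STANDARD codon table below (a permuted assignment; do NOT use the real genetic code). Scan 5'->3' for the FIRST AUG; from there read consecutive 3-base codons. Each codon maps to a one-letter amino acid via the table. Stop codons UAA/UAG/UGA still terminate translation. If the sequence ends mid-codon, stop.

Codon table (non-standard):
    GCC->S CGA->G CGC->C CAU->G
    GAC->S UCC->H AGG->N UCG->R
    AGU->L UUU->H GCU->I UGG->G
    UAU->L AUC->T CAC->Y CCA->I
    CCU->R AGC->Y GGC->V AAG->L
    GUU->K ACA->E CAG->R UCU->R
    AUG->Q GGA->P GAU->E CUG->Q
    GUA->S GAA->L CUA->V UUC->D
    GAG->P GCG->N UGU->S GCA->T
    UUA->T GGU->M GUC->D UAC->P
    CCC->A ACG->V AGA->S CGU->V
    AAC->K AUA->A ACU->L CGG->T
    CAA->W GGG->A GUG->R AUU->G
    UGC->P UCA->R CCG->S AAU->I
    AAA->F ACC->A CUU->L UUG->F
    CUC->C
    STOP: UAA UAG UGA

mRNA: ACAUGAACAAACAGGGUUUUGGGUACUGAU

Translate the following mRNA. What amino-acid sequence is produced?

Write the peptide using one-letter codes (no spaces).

Answer: QKFRMHAP

Derivation:
start AUG at pos 2
pos 2: AUG -> Q; peptide=Q
pos 5: AAC -> K; peptide=QK
pos 8: AAA -> F; peptide=QKF
pos 11: CAG -> R; peptide=QKFR
pos 14: GGU -> M; peptide=QKFRM
pos 17: UUU -> H; peptide=QKFRMH
pos 20: GGG -> A; peptide=QKFRMHA
pos 23: UAC -> P; peptide=QKFRMHAP
pos 26: UGA -> STOP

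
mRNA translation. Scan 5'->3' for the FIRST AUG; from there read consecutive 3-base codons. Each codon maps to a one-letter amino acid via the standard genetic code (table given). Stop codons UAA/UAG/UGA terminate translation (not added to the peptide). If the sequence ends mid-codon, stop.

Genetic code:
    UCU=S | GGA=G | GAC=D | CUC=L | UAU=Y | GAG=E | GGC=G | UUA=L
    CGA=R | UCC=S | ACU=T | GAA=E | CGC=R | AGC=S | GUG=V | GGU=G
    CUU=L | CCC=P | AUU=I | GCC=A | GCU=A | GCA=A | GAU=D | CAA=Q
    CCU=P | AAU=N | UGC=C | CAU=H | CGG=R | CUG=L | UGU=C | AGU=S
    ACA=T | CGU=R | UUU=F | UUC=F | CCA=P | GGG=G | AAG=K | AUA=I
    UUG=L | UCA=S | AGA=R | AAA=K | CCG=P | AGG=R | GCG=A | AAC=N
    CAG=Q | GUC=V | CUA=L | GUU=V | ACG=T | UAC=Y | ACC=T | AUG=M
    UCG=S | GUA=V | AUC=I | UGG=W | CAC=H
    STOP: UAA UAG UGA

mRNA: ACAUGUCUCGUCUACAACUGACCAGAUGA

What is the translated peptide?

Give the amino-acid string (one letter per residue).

start AUG at pos 2
pos 2: AUG -> M; peptide=M
pos 5: UCU -> S; peptide=MS
pos 8: CGU -> R; peptide=MSR
pos 11: CUA -> L; peptide=MSRL
pos 14: CAA -> Q; peptide=MSRLQ
pos 17: CUG -> L; peptide=MSRLQL
pos 20: ACC -> T; peptide=MSRLQLT
pos 23: AGA -> R; peptide=MSRLQLTR
pos 26: UGA -> STOP

Answer: MSRLQLTR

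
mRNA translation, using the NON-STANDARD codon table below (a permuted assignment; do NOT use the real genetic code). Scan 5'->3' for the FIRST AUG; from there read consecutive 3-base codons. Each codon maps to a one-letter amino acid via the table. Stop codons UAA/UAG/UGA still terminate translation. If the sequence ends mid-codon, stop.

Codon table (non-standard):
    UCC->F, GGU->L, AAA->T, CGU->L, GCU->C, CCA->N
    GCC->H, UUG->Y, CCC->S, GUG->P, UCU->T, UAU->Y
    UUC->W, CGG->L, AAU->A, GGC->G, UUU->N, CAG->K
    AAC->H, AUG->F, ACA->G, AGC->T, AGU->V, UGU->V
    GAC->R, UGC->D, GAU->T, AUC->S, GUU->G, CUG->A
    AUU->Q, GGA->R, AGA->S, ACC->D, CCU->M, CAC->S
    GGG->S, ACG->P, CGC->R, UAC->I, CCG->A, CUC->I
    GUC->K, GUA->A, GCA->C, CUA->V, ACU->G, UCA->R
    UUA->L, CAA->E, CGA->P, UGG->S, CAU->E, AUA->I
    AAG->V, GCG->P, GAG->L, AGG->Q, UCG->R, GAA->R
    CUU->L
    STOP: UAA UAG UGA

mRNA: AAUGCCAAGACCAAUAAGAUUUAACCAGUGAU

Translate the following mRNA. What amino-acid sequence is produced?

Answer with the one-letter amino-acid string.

Answer: FNSNISNHK

Derivation:
start AUG at pos 1
pos 1: AUG -> F; peptide=F
pos 4: CCA -> N; peptide=FN
pos 7: AGA -> S; peptide=FNS
pos 10: CCA -> N; peptide=FNSN
pos 13: AUA -> I; peptide=FNSNI
pos 16: AGA -> S; peptide=FNSNIS
pos 19: UUU -> N; peptide=FNSNISN
pos 22: AAC -> H; peptide=FNSNISNH
pos 25: CAG -> K; peptide=FNSNISNHK
pos 28: UGA -> STOP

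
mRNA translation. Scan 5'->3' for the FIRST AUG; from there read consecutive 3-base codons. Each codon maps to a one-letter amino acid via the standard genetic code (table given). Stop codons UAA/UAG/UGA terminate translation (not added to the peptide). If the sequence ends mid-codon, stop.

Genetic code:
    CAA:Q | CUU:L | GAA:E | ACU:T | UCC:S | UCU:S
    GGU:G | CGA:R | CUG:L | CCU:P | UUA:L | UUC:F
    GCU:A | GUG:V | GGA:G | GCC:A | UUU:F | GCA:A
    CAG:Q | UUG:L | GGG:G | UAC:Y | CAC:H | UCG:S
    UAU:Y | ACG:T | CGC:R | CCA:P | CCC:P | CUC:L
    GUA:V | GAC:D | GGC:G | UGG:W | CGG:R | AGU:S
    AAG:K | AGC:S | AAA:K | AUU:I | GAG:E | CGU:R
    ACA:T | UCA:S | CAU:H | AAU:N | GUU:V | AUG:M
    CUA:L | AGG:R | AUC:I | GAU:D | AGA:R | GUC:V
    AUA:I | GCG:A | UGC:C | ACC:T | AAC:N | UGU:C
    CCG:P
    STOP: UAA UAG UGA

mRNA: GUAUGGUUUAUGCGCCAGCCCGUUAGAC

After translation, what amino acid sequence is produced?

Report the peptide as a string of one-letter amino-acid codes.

Answer: MVYAPAR

Derivation:
start AUG at pos 2
pos 2: AUG -> M; peptide=M
pos 5: GUU -> V; peptide=MV
pos 8: UAU -> Y; peptide=MVY
pos 11: GCG -> A; peptide=MVYA
pos 14: CCA -> P; peptide=MVYAP
pos 17: GCC -> A; peptide=MVYAPA
pos 20: CGU -> R; peptide=MVYAPAR
pos 23: UAG -> STOP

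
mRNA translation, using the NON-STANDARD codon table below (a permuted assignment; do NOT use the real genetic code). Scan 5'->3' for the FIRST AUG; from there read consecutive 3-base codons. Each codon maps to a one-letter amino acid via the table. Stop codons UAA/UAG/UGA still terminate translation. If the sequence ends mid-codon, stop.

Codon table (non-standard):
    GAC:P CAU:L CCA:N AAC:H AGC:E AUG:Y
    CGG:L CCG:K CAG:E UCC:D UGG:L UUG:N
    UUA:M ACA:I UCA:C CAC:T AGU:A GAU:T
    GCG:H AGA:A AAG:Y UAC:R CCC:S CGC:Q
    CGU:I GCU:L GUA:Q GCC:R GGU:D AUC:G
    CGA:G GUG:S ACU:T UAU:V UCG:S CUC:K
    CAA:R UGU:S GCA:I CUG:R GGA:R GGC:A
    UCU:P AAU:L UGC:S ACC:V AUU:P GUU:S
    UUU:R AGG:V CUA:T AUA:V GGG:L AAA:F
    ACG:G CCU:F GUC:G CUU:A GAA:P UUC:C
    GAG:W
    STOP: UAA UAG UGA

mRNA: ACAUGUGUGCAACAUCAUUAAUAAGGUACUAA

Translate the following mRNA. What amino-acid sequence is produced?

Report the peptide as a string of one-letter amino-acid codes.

start AUG at pos 2
pos 2: AUG -> Y; peptide=Y
pos 5: UGU -> S; peptide=YS
pos 8: GCA -> I; peptide=YSI
pos 11: ACA -> I; peptide=YSII
pos 14: UCA -> C; peptide=YSIIC
pos 17: UUA -> M; peptide=YSIICM
pos 20: AUA -> V; peptide=YSIICMV
pos 23: AGG -> V; peptide=YSIICMVV
pos 26: UAC -> R; peptide=YSIICMVVR
pos 29: UAA -> STOP

Answer: YSIICMVVR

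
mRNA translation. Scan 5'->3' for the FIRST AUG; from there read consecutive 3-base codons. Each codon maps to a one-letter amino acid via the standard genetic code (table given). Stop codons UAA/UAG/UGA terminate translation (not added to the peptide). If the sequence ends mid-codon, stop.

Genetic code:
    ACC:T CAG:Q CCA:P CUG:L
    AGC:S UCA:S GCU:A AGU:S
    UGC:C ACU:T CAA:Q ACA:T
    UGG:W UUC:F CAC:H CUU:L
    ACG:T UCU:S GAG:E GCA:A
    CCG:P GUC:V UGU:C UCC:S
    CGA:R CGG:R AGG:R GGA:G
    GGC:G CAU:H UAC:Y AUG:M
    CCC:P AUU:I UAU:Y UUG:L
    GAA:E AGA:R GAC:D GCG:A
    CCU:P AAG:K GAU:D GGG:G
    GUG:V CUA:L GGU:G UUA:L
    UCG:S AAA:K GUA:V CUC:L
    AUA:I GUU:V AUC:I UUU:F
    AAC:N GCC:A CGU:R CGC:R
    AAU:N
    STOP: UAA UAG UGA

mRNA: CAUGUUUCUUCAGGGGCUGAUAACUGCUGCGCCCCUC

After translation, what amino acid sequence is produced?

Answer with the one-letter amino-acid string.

start AUG at pos 1
pos 1: AUG -> M; peptide=M
pos 4: UUU -> F; peptide=MF
pos 7: CUU -> L; peptide=MFL
pos 10: CAG -> Q; peptide=MFLQ
pos 13: GGG -> G; peptide=MFLQG
pos 16: CUG -> L; peptide=MFLQGL
pos 19: AUA -> I; peptide=MFLQGLI
pos 22: ACU -> T; peptide=MFLQGLIT
pos 25: GCU -> A; peptide=MFLQGLITA
pos 28: GCG -> A; peptide=MFLQGLITAA
pos 31: CCC -> P; peptide=MFLQGLITAAP
pos 34: CUC -> L; peptide=MFLQGLITAAPL
pos 37: only 0 nt remain (<3), stop (end of mRNA)

Answer: MFLQGLITAAPL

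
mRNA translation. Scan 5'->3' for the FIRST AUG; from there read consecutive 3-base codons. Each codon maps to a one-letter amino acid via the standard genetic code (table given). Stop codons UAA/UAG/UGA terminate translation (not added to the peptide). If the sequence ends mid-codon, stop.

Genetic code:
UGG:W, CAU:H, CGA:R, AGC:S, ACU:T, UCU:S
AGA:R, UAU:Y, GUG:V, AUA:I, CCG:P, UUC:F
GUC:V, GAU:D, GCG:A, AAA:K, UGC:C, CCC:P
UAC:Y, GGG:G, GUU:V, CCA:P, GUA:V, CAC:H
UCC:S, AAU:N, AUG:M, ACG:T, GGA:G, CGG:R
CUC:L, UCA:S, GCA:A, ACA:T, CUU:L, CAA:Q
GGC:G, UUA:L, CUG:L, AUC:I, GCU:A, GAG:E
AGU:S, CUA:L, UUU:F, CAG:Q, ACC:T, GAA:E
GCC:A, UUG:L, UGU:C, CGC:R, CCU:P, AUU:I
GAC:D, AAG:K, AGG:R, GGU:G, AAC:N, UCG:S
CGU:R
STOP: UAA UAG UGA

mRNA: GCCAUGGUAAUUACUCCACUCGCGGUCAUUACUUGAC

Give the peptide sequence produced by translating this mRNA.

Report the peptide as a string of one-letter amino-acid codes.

start AUG at pos 3
pos 3: AUG -> M; peptide=M
pos 6: GUA -> V; peptide=MV
pos 9: AUU -> I; peptide=MVI
pos 12: ACU -> T; peptide=MVIT
pos 15: CCA -> P; peptide=MVITP
pos 18: CUC -> L; peptide=MVITPL
pos 21: GCG -> A; peptide=MVITPLA
pos 24: GUC -> V; peptide=MVITPLAV
pos 27: AUU -> I; peptide=MVITPLAVI
pos 30: ACU -> T; peptide=MVITPLAVIT
pos 33: UGA -> STOP

Answer: MVITPLAVIT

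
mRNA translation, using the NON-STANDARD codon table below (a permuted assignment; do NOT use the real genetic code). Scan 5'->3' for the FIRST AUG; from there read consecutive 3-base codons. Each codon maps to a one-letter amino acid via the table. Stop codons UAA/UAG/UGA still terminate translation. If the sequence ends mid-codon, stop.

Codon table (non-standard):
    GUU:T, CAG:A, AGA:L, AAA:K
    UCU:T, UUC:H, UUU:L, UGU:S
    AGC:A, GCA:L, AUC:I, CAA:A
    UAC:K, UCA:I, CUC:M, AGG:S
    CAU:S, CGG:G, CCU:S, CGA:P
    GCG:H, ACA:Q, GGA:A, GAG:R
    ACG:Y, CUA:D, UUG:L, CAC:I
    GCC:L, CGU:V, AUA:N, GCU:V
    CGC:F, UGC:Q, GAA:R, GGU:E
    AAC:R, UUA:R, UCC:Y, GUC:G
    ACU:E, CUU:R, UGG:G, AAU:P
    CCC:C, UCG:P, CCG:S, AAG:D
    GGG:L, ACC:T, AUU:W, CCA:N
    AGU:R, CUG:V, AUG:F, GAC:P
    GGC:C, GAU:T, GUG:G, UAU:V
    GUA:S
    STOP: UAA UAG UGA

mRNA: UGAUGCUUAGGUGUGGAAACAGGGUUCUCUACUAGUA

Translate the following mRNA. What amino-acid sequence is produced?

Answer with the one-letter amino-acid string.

Answer: FRSSARSTMK

Derivation:
start AUG at pos 2
pos 2: AUG -> F; peptide=F
pos 5: CUU -> R; peptide=FR
pos 8: AGG -> S; peptide=FRS
pos 11: UGU -> S; peptide=FRSS
pos 14: GGA -> A; peptide=FRSSA
pos 17: AAC -> R; peptide=FRSSAR
pos 20: AGG -> S; peptide=FRSSARS
pos 23: GUU -> T; peptide=FRSSARST
pos 26: CUC -> M; peptide=FRSSARSTM
pos 29: UAC -> K; peptide=FRSSARSTMK
pos 32: UAG -> STOP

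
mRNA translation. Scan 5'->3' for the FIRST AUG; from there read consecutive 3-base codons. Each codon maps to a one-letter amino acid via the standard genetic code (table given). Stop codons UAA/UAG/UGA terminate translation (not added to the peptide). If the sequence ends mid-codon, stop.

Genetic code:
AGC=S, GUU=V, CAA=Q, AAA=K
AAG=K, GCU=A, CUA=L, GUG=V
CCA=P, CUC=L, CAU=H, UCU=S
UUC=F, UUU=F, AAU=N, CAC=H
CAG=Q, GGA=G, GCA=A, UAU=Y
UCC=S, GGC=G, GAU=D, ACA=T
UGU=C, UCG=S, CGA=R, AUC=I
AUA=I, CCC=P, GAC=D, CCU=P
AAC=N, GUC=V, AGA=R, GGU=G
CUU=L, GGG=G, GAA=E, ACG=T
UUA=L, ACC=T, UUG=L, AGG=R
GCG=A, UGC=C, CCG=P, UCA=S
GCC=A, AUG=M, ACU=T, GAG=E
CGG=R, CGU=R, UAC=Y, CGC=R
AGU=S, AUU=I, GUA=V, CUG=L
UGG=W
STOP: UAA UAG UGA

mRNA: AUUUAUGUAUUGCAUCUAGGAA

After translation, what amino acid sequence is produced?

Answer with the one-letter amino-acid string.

start AUG at pos 4
pos 4: AUG -> M; peptide=M
pos 7: UAU -> Y; peptide=MY
pos 10: UGC -> C; peptide=MYC
pos 13: AUC -> I; peptide=MYCI
pos 16: UAG -> STOP

Answer: MYCI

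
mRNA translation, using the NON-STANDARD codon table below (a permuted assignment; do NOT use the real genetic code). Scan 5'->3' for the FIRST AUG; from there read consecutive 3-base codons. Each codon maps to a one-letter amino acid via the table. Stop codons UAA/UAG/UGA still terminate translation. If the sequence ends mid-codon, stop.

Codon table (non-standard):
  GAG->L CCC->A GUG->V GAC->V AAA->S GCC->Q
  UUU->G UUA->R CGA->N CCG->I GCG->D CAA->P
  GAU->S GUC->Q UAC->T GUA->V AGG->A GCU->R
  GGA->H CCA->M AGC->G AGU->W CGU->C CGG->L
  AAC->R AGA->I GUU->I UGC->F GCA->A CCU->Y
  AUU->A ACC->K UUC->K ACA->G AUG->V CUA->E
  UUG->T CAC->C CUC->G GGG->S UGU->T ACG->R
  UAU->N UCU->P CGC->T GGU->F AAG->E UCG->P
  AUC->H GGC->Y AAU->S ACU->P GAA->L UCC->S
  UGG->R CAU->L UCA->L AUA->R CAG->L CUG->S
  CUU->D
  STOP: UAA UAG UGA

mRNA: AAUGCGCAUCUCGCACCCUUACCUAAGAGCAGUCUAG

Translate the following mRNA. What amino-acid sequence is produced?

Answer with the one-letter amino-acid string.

start AUG at pos 1
pos 1: AUG -> V; peptide=V
pos 4: CGC -> T; peptide=VT
pos 7: AUC -> H; peptide=VTH
pos 10: UCG -> P; peptide=VTHP
pos 13: CAC -> C; peptide=VTHPC
pos 16: CCU -> Y; peptide=VTHPCY
pos 19: UAC -> T; peptide=VTHPCYT
pos 22: CUA -> E; peptide=VTHPCYTE
pos 25: AGA -> I; peptide=VTHPCYTEI
pos 28: GCA -> A; peptide=VTHPCYTEIA
pos 31: GUC -> Q; peptide=VTHPCYTEIAQ
pos 34: UAG -> STOP

Answer: VTHPCYTEIAQ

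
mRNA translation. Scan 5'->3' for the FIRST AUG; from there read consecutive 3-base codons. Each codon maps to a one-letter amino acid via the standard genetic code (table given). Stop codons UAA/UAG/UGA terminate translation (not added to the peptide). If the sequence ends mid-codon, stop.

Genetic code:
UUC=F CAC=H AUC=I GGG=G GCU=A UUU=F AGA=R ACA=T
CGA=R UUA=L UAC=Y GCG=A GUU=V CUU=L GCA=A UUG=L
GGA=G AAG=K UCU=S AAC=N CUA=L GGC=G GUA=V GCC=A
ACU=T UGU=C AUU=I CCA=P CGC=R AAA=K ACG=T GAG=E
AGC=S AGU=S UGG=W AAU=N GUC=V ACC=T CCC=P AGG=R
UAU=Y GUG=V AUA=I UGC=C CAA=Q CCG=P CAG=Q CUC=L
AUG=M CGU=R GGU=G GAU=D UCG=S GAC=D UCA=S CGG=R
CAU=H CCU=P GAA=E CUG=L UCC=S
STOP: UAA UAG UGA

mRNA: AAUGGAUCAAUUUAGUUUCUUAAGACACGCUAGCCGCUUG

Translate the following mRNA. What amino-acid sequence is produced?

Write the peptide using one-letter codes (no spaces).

start AUG at pos 1
pos 1: AUG -> M; peptide=M
pos 4: GAU -> D; peptide=MD
pos 7: CAA -> Q; peptide=MDQ
pos 10: UUU -> F; peptide=MDQF
pos 13: AGU -> S; peptide=MDQFS
pos 16: UUC -> F; peptide=MDQFSF
pos 19: UUA -> L; peptide=MDQFSFL
pos 22: AGA -> R; peptide=MDQFSFLR
pos 25: CAC -> H; peptide=MDQFSFLRH
pos 28: GCU -> A; peptide=MDQFSFLRHA
pos 31: AGC -> S; peptide=MDQFSFLRHAS
pos 34: CGC -> R; peptide=MDQFSFLRHASR
pos 37: UUG -> L; peptide=MDQFSFLRHASRL
pos 40: only 0 nt remain (<3), stop (end of mRNA)

Answer: MDQFSFLRHASRL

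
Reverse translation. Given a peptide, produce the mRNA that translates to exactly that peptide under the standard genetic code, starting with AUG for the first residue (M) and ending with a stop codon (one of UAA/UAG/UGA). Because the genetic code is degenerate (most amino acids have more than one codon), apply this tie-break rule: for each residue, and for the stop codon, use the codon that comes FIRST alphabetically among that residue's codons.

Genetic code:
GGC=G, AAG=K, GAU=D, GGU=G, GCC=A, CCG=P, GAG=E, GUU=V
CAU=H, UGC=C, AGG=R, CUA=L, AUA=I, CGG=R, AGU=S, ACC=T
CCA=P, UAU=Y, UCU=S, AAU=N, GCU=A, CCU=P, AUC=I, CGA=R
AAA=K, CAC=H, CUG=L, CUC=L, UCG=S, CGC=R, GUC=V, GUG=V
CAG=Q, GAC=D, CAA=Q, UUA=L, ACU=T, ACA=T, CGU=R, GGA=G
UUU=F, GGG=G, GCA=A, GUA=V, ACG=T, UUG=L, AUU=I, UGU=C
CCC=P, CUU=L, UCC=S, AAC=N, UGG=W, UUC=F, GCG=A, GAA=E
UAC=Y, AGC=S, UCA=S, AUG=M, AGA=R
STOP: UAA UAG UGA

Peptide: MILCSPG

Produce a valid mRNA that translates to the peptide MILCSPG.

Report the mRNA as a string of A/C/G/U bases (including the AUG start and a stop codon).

Answer: mRNA: AUGAUACUAUGCAGCCCAGGAUAA

Derivation:
residue 1: M -> AUG (start codon)
residue 2: I codons sorted = AUA,AUC,AUU -> pick first = AUA
residue 3: L codons sorted = CUA,CUC,CUG,CUU,UUA,UUG -> pick first = CUA
residue 4: C codons sorted = UGC,UGU -> pick first = UGC
residue 5: S codons sorted = AGC,AGU,UCA,UCC,UCG,UCU -> pick first = AGC
residue 6: P codons sorted = CCA,CCC,CCG,CCU -> pick first = CCA
residue 7: G codons sorted = GGA,GGC,GGG,GGU -> pick first = GGA
terminator: stop codons sorted = UAA,UAG,UGA -> pick first = UAA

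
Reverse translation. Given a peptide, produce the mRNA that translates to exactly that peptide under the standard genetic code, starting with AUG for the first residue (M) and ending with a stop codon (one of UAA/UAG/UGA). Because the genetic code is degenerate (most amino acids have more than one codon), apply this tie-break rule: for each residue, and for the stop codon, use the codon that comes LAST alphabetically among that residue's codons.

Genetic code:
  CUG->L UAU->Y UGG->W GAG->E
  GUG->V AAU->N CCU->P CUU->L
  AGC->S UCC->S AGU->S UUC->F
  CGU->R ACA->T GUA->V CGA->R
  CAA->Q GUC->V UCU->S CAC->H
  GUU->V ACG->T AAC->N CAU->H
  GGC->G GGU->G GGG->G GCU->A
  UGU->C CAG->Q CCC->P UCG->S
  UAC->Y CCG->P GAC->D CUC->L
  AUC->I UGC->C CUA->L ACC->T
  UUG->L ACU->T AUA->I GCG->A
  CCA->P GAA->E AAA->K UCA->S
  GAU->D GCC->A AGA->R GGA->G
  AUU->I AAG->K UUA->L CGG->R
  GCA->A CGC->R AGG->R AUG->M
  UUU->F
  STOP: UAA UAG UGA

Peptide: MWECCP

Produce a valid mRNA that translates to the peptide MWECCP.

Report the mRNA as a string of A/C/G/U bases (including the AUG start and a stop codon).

residue 1: M -> AUG (start codon)
residue 2: W -> UGG (only codon)
residue 3: E codons sorted = GAA,GAG -> pick last = GAG
residue 4: C codons sorted = UGC,UGU -> pick last = UGU
residue 5: C codons sorted = UGC,UGU -> pick last = UGU
residue 6: P codons sorted = CCA,CCC,CCG,CCU -> pick last = CCU
terminator: stop codons sorted = UAA,UAG,UGA -> pick last = UGA

Answer: mRNA: AUGUGGGAGUGUUGUCCUUGA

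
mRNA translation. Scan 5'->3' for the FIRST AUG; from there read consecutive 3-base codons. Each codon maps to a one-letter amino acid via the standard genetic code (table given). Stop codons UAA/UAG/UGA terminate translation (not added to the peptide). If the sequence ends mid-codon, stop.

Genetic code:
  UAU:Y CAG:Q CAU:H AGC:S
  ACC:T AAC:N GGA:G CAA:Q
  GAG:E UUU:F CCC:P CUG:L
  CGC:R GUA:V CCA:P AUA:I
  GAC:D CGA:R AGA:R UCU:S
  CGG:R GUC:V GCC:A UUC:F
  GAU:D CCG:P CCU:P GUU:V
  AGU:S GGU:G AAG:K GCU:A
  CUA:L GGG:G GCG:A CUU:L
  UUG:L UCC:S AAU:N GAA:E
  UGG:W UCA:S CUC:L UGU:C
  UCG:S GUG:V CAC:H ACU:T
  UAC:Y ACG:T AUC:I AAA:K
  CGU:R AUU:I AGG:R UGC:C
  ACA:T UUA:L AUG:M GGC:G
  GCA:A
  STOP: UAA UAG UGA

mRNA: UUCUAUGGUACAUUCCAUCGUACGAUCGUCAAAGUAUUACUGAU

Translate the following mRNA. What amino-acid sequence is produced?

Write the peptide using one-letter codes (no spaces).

Answer: MVHSIVRSSKYY

Derivation:
start AUG at pos 4
pos 4: AUG -> M; peptide=M
pos 7: GUA -> V; peptide=MV
pos 10: CAU -> H; peptide=MVH
pos 13: UCC -> S; peptide=MVHS
pos 16: AUC -> I; peptide=MVHSI
pos 19: GUA -> V; peptide=MVHSIV
pos 22: CGA -> R; peptide=MVHSIVR
pos 25: UCG -> S; peptide=MVHSIVRS
pos 28: UCA -> S; peptide=MVHSIVRSS
pos 31: AAG -> K; peptide=MVHSIVRSSK
pos 34: UAU -> Y; peptide=MVHSIVRSSKY
pos 37: UAC -> Y; peptide=MVHSIVRSSKYY
pos 40: UGA -> STOP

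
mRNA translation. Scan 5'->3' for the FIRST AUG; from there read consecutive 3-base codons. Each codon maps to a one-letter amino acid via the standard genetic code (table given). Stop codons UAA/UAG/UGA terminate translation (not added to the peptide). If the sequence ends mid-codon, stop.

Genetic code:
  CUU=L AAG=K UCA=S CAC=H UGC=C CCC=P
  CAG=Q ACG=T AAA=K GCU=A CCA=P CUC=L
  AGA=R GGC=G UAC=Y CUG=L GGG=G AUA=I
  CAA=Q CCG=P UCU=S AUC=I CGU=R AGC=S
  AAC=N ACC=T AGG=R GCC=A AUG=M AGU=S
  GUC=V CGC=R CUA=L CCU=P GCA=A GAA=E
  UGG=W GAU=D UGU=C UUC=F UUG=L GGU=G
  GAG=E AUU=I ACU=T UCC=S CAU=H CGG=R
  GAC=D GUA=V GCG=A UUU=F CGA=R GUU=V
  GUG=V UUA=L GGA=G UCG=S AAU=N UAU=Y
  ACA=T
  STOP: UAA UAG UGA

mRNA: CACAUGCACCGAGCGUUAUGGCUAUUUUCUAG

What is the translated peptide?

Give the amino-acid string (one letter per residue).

Answer: MHRALWLFS

Derivation:
start AUG at pos 3
pos 3: AUG -> M; peptide=M
pos 6: CAC -> H; peptide=MH
pos 9: CGA -> R; peptide=MHR
pos 12: GCG -> A; peptide=MHRA
pos 15: UUA -> L; peptide=MHRAL
pos 18: UGG -> W; peptide=MHRALW
pos 21: CUA -> L; peptide=MHRALWL
pos 24: UUU -> F; peptide=MHRALWLF
pos 27: UCU -> S; peptide=MHRALWLFS
pos 30: only 2 nt remain (<3), stop (end of mRNA)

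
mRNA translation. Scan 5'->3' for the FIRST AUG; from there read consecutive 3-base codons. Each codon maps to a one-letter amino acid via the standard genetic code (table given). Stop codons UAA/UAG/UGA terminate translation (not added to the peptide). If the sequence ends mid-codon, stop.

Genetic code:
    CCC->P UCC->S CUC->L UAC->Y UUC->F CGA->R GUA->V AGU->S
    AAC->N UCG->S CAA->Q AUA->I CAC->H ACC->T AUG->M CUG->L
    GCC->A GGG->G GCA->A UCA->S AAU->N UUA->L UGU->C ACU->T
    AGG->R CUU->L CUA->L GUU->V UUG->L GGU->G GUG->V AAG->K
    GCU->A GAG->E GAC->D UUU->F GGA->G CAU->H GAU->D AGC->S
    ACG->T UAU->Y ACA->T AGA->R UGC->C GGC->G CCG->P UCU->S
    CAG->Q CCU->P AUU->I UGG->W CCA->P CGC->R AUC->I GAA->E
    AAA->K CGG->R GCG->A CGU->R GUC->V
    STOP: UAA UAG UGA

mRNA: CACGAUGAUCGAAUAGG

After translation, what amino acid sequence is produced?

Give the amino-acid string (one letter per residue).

start AUG at pos 4
pos 4: AUG -> M; peptide=M
pos 7: AUC -> I; peptide=MI
pos 10: GAA -> E; peptide=MIE
pos 13: UAG -> STOP

Answer: MIE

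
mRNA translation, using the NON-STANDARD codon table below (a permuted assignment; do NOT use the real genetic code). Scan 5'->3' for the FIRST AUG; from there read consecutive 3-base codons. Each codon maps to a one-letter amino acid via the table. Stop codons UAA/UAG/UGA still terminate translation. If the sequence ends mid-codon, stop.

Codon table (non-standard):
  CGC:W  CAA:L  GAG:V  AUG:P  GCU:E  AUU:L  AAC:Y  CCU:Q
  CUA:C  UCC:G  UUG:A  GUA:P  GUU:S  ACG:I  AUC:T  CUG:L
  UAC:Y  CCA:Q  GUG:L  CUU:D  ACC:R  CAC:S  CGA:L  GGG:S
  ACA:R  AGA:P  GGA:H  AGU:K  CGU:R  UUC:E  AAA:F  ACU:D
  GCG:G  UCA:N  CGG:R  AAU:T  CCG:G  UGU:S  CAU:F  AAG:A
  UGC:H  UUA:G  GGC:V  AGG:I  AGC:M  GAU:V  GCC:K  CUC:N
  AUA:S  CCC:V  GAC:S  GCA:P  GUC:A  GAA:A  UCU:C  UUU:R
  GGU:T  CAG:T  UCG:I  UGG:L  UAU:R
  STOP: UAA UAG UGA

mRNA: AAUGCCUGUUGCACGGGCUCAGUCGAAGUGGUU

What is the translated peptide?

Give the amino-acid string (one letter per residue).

Answer: PQSPRETIAL

Derivation:
start AUG at pos 1
pos 1: AUG -> P; peptide=P
pos 4: CCU -> Q; peptide=PQ
pos 7: GUU -> S; peptide=PQS
pos 10: GCA -> P; peptide=PQSP
pos 13: CGG -> R; peptide=PQSPR
pos 16: GCU -> E; peptide=PQSPRE
pos 19: CAG -> T; peptide=PQSPRET
pos 22: UCG -> I; peptide=PQSPRETI
pos 25: AAG -> A; peptide=PQSPRETIA
pos 28: UGG -> L; peptide=PQSPRETIAL
pos 31: only 2 nt remain (<3), stop (end of mRNA)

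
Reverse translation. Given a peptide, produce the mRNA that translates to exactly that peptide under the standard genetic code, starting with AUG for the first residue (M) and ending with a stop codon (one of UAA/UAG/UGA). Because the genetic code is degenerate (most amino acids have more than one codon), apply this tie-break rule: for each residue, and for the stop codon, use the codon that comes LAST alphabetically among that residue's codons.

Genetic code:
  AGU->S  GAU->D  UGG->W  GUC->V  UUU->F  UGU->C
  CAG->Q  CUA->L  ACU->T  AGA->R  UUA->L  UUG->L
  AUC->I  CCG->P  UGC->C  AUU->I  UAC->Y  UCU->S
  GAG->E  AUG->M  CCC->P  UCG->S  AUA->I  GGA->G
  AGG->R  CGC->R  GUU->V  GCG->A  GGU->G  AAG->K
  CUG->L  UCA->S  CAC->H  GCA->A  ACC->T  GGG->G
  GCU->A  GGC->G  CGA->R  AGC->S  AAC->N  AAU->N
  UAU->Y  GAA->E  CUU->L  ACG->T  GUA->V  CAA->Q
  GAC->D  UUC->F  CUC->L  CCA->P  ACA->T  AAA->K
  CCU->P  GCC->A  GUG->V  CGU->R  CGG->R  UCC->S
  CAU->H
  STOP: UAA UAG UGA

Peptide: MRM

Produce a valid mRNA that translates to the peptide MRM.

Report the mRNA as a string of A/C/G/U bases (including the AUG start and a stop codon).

Answer: mRNA: AUGCGUAUGUGA

Derivation:
residue 1: M -> AUG (start codon)
residue 2: R codons sorted = AGA,AGG,CGA,CGC,CGG,CGU -> pick last = CGU
residue 3: M -> AUG (only codon)
terminator: stop codons sorted = UAA,UAG,UGA -> pick last = UGA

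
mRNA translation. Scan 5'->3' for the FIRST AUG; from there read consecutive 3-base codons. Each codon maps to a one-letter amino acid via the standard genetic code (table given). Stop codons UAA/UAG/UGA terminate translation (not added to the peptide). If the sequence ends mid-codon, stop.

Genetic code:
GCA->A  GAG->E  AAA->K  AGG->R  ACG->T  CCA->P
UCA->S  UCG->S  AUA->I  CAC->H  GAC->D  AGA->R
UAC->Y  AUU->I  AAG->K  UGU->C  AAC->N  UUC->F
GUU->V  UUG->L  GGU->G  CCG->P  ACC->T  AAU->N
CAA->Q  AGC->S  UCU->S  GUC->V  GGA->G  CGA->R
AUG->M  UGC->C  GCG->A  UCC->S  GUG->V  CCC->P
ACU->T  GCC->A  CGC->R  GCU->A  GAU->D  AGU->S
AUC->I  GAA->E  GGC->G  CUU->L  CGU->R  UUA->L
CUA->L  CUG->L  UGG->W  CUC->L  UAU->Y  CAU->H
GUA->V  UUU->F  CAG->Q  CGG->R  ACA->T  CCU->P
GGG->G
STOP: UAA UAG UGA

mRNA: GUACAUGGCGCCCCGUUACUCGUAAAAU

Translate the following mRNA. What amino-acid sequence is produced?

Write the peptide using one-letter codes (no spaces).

start AUG at pos 4
pos 4: AUG -> M; peptide=M
pos 7: GCG -> A; peptide=MA
pos 10: CCC -> P; peptide=MAP
pos 13: CGU -> R; peptide=MAPR
pos 16: UAC -> Y; peptide=MAPRY
pos 19: UCG -> S; peptide=MAPRYS
pos 22: UAA -> STOP

Answer: MAPRYS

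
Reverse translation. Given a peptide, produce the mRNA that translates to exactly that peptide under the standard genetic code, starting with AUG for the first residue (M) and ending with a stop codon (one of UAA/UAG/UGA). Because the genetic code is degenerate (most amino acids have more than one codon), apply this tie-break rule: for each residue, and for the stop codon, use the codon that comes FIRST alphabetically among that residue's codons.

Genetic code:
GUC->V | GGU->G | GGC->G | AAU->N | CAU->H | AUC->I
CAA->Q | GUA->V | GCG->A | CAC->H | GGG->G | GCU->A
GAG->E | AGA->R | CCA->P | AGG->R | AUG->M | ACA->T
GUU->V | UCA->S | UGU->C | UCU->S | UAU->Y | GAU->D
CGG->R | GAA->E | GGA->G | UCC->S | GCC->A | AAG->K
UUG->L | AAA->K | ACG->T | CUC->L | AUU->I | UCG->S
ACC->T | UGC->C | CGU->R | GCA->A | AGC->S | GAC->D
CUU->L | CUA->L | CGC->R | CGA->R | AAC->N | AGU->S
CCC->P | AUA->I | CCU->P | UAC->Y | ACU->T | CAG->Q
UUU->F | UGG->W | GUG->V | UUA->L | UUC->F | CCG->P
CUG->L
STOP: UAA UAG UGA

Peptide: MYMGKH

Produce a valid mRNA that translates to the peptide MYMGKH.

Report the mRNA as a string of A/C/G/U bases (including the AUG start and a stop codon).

Answer: mRNA: AUGUACAUGGGAAAACACUAA

Derivation:
residue 1: M -> AUG (start codon)
residue 2: Y codons sorted = UAC,UAU -> pick first = UAC
residue 3: M -> AUG (only codon)
residue 4: G codons sorted = GGA,GGC,GGG,GGU -> pick first = GGA
residue 5: K codons sorted = AAA,AAG -> pick first = AAA
residue 6: H codons sorted = CAC,CAU -> pick first = CAC
terminator: stop codons sorted = UAA,UAG,UGA -> pick first = UAA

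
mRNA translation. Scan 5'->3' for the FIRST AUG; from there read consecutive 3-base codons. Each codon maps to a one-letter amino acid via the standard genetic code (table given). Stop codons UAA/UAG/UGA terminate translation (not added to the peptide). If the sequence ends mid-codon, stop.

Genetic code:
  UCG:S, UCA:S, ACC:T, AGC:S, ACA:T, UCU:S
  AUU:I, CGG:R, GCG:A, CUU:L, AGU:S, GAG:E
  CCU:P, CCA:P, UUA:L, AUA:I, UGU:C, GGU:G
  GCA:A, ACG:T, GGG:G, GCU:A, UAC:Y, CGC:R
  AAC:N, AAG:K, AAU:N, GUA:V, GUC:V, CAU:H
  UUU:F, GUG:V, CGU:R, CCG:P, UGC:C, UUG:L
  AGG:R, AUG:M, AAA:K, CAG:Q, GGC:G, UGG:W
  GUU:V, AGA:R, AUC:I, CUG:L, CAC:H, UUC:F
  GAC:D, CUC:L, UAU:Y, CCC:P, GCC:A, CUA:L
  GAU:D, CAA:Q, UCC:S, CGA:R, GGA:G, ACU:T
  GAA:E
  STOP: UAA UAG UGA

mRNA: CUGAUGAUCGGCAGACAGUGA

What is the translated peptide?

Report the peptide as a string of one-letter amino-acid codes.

Answer: MIGRQ

Derivation:
start AUG at pos 3
pos 3: AUG -> M; peptide=M
pos 6: AUC -> I; peptide=MI
pos 9: GGC -> G; peptide=MIG
pos 12: AGA -> R; peptide=MIGR
pos 15: CAG -> Q; peptide=MIGRQ
pos 18: UGA -> STOP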